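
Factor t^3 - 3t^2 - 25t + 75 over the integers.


Try integer roots (divisors of 75). t=-5: p(-5)=0.
Divide out (t + 5): quotient is t^2 - 8t + 15.
Factor the quadratic: (t - 3)(t - 5)
Result: (t + 5)(t - 3)(t - 5)


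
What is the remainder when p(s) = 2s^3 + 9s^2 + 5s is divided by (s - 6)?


By the Remainder Theorem, the remainder equals p(6):
  2*(6)^3 = 432
  9*(6)^2 = 324
  5*(6)^1 = 30
  constant: 0
Sum: 432 + 324 + 30 + 0 = 786


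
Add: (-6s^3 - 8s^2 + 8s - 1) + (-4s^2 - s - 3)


Align terms by degree and add:
  -6s^3 - 8s^2 + 8s - 1
  -4s^2 - s - 3
= -6s^3 - 12s^2 + 7s - 4


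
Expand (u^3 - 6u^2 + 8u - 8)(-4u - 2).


Distribute each term of the first polynomial:
  (u^3)(-4u - 2) = -4u^4 - 2u^3
  (-6u^2)(-4u - 2) = 24u^3 + 12u^2
  (8u)(-4u - 2) = -32u^2 - 16u
  (-8)(-4u - 2) = 32u + 16
Sum: -4u^4 + 22u^3 - 20u^2 + 16u + 16


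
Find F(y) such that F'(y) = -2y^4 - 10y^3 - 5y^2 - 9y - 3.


Reverse power rule on each term:
  ∫ -2y^4 dy = -(2/5)y^5
  ∫ -10y^3 dy = -(5/2)y^4
  ∫ -5y^2 dy = -(5/3)y^3
  ∫ -9y dy = -(9/2)y^2
  ∫ -3 dy = -3y
F(y) = -(2/5)y^5 - (5/2)y^4 - (5/3)y^3 - (9/2)y^2 - 3y + C


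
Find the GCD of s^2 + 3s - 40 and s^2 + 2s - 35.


Factor each:
  s^2 + 3s - 40 = (s - 5)(s + 8)
  s^2 + 2s - 35 = (s - 5)(s + 7)
Common monic factor: s - 5


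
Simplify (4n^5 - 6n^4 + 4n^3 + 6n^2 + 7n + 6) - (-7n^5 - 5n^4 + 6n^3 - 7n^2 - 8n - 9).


Distribute the minus sign:
  (4n^5 - 6n^4 + 4n^3 + 6n^2 + 7n + 6)
- (-7n^5 - 5n^4 + 6n^3 - 7n^2 - 8n - 9)
Negate second polynomial: 7n^5 + 5n^4 - 6n^3 + 7n^2 + 8n + 9
Add: 11n^5 - n^4 - 2n^3 + 13n^2 + 15n + 15


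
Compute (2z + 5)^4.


Expand (2z + 5)^4 by repeated multiplication:
  (2z + 5)^2 = 4z^2 + 20z + 25
  (2z + 5)^3 = 8z^3 + 60z^2 + 150z + 125
= 16z^4 + 160z^3 + 600z^2 + 1000z + 625


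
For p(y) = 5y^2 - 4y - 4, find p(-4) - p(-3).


p(-4) = 92
p(-3) = 53
p(-4) - p(-3) = 92 - 53 = 39


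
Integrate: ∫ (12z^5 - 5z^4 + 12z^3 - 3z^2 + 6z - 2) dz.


Reverse power rule on each term:
  ∫ 12z^5 dz = 2z^6
  ∫ -5z^4 dz = -z^5
  ∫ 12z^3 dz = 3z^4
  ∫ -3z^2 dz = -z^3
  ∫ 6z dz = 3z^2
  ∫ -2 dz = -2z
F(z) = 2z^6 - z^5 + 3z^4 - z^3 + 3z^2 - 2z + C


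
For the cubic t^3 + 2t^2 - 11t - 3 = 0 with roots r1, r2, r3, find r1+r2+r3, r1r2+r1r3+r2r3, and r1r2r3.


Monic cubic t^3+bt^2+ct+d=0: sum=-b, pairwise sum=c, product=-d.
b=2, c=-11, d=-3
r1+r2+r3 = -2
r1r2+r1r3+r2r3 = -11
r1r2r3 = 3


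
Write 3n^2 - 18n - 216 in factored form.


Roots satisfy r1 + r2 = -b/a = 6 and r1*r2 = c/a = -72.
So r1 = -6, r2 = 12.
3n^2 - 18n - 216 = 3(n - r1)(n - r2) = 3(n + 6)(n - 12)


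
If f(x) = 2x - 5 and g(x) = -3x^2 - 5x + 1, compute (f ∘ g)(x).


Substitute g(x) into f:
f(g(x)) = 2*(-3x^2 - 5x + 1) + (-5)
Expand and combine: -6x^2 - 10x - 3


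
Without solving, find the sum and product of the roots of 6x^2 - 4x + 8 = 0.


For ax^2+bx+c=0: sum = -b/a, product = c/a.
a=6, b=-4, c=8
Sum = -(-4)/6 = 2/3
Product = (8)/6 = 4/3


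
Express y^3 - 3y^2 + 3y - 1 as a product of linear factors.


Try integer roots (divisors of -1). y=1: p(1)=0.
Divide out (y - 1): quotient is y^2 - 2y + 1.
Factor the quadratic: (y - 1)(y - 1)
Result: (y - 1)(y - 1)(y - 1)


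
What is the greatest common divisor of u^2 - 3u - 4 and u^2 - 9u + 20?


Factor each:
  u^2 - 3u - 4 = (u - 4)(u + 1)
  u^2 - 9u + 20 = (u - 4)(u - 5)
Common monic factor: u - 4


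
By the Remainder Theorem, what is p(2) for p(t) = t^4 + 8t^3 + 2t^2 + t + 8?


By the Remainder Theorem, the remainder equals p(2):
  1*(2)^4 = 16
  8*(2)^3 = 64
  2*(2)^2 = 8
  1*(2)^1 = 2
  constant: 8
Sum: 16 + 64 + 8 + 2 + 8 = 98


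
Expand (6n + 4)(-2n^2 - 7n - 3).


Distribute each term of the first polynomial:
  (6n)(-2n^2 - 7n - 3) = -12n^3 - 42n^2 - 18n
  (4)(-2n^2 - 7n - 3) = -8n^2 - 28n - 12
Sum: -12n^3 - 50n^2 - 46n - 12


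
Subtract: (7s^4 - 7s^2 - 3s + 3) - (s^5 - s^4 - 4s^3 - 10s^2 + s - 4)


Distribute the minus sign:
  (7s^4 - 7s^2 - 3s + 3)
- (s^5 - s^4 - 4s^3 - 10s^2 + s - 4)
Negate second polynomial: -s^5 + s^4 + 4s^3 + 10s^2 - s + 4
Add: -s^5 + 8s^4 + 4s^3 + 3s^2 - 4s + 7


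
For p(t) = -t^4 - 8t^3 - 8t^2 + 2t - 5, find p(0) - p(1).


p(0) = -5
p(1) = -20
p(0) - p(1) = -5 + 20 = 15


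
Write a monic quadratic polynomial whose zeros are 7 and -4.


p(x) = (x - 7)(x + 4)
Expand: x^2 - 3x - 28


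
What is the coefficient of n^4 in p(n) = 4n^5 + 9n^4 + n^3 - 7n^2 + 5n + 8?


Read off the coefficient of n^4: 9


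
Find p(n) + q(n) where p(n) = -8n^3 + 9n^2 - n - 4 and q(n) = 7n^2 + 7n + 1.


Align terms by degree and add:
  -8n^3 + 9n^2 - n - 4
+ 7n^2 + 7n + 1
= -8n^3 + 16n^2 + 6n - 3


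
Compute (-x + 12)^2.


Expand (-x + 12)^2 by repeated multiplication:
= x^2 - 24x + 144


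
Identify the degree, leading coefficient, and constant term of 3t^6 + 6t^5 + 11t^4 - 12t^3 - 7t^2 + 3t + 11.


Highest power of t is 6, with coefficient 3. Constant term is 11.
Degree = 6, leading coefficient = 3, constant term = 11


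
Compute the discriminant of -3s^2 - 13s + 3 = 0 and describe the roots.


D = b^2 - 4ac = (-13)^2 - 4(-3)(3) = 169 + 36 = 205
Since D > 0: two distinct irrational roots


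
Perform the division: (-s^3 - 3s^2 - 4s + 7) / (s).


(-s^3 - 3s^2 - 4s + 7) / (s)
Step 1: -s^2 * (s) = -s^3; subtract.
Step 2: -3s * (s) = -3s^2; subtract.
Step 3: -4 * (s) = -4s; subtract.
Quotient: -s^2 - 3s - 4, Remainder: 7


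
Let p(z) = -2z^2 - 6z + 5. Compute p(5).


Using direct substitution:
  -2 * (5)^2 = -50
  -6 * (5)^1 = -30
  constant: 5
Sum = -50 - 30 + 5 = -75


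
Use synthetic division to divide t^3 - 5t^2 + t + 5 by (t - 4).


Synthetic division with c = 4. Coefficients: 1, -5, 1, 5
Bring down 1.
  1 * 4 = 4; 4 - 5 = -1
  -1 * 4 = -4; -4 + 1 = -3
  -3 * 4 = -12; -12 + 5 = -7
Quotient: t^2 - t - 3, Remainder: -7


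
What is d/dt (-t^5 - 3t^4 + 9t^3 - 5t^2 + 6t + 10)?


Apply the power rule term by term:
  d/dt(-t^5) = -5t^4
  d/dt(-3t^4) = -12t^3
  d/dt(9t^3) = 27t^2
  d/dt(-5t^2) = -10t
  d/dt(6t) = 6
  d/dt(10) = 0
p'(t) = -5t^4 - 12t^3 + 27t^2 - 10t + 6


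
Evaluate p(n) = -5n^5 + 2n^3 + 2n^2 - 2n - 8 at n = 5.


Using direct substitution:
  -5 * (5)^5 = -15625
  0 * (5)^4 = 0
  2 * (5)^3 = 250
  2 * (5)^2 = 50
  -2 * (5)^1 = -10
  constant: -8
Sum = -15625 + 0 + 250 + 50 - 10 - 8 = -15343


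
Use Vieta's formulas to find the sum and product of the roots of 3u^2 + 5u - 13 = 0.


For au^2+bu+c=0: sum = -b/a, product = c/a.
a=3, b=5, c=-13
Sum = -(5)/3 = -5/3
Product = (-13)/3 = -13/3


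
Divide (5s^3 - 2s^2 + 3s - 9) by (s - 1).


(5s^3 - 2s^2 + 3s - 9) / (s - 1)
Step 1: 5s^2 * (s - 1) = 5s^3 - 5s^2; subtract.
Step 2: 3s * (s - 1) = 3s^2 - 3s; subtract.
Step 3: 6 * (s - 1) = 6s - 6; subtract.
Quotient: 5s^2 + 3s + 6, Remainder: -3


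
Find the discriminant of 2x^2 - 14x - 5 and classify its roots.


D = b^2 - 4ac = (-14)^2 - 4(2)(-5) = 196 + 40 = 236
Since D > 0: two distinct irrational roots


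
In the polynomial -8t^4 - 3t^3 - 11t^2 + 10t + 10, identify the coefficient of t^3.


Read off the coefficient of t^3: -3


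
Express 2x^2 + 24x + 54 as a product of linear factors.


Roots satisfy r1 + r2 = -b/a = -12 and r1*r2 = c/a = 27.
So r1 = -9, r2 = -3.
2x^2 + 24x + 54 = 2(x - r1)(x - r2) = 2(x + 9)(x + 3)


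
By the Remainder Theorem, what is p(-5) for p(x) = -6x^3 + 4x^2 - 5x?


By the Remainder Theorem, the remainder equals p(-5):
  -6*(-5)^3 = 750
  4*(-5)^2 = 100
  -5*(-5)^1 = 25
  constant: 0
Sum: 750 + 100 + 25 + 0 = 875


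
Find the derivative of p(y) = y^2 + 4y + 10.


Apply the power rule term by term:
  d/dy(y^2) = 2y
  d/dy(4y) = 4
  d/dy(10) = 0
p'(y) = 2y + 4


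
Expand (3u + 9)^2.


Expand (3u + 9)^2 by repeated multiplication:
= 9u^2 + 54u + 81


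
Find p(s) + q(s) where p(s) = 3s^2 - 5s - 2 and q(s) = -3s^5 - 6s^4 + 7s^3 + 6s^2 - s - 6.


Align terms by degree and add:
  3s^2 - 5s - 2
  -3s^5 - 6s^4 + 7s^3 + 6s^2 - s - 6
= -3s^5 - 6s^4 + 7s^3 + 9s^2 - 6s - 8


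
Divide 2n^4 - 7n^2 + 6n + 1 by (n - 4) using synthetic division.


Synthetic division with c = 4. Coefficients: 2, 0, -7, 6, 1
Bring down 2.
  2 * 4 = 8; 8 + 0 = 8
  8 * 4 = 32; 32 - 7 = 25
  25 * 4 = 100; 100 + 6 = 106
  106 * 4 = 424; 424 + 1 = 425
Quotient: 2n^3 + 8n^2 + 25n + 106, Remainder: 425


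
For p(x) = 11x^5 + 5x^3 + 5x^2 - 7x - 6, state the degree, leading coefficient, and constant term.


Highest power of x is 5, with coefficient 11. Constant term is -6.
Degree = 5, leading coefficient = 11, constant term = -6


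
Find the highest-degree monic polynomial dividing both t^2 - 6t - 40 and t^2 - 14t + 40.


Factor each:
  t^2 - 6t - 40 = (t - 10)(t + 4)
  t^2 - 14t + 40 = (t - 10)(t - 4)
Common monic factor: t - 10


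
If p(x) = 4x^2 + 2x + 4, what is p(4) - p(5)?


p(4) = 76
p(5) = 114
p(4) - p(5) = 76 - 114 = -38


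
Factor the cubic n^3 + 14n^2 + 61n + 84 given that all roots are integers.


Try integer roots (divisors of 84). n=-3: p(-3)=0.
Divide out (n + 3): quotient is n^2 + 11n + 28.
Factor the quadratic: (n + 4)(n + 7)
Result: (n + 3)(n + 4)(n + 7)


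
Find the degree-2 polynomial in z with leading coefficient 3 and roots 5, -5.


p(z) = 3(z - 5)(z + 5)
Expand: 3z^2 - 75


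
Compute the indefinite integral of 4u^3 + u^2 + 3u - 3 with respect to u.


Reverse power rule on each term:
  ∫ 4u^3 du = u^4
  ∫ u^2 du = (1/3)u^3
  ∫ 3u du = (3/2)u^2
  ∫ -3 du = -3u
F(u) = u^4 + (1/3)u^3 + (3/2)u^2 - 3u + C


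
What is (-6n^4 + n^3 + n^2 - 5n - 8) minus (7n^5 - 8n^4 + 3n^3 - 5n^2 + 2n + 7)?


Distribute the minus sign:
  (-6n^4 + n^3 + n^2 - 5n - 8)
- (7n^5 - 8n^4 + 3n^3 - 5n^2 + 2n + 7)
Negate second polynomial: -7n^5 + 8n^4 - 3n^3 + 5n^2 - 2n - 7
Add: -7n^5 + 2n^4 - 2n^3 + 6n^2 - 7n - 15


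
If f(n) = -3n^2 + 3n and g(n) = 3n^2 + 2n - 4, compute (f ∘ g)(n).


Substitute g(n) into f:
f(g(n)) = -3*(3n^2 + 2n - 4)^2 + 3*(3n^2 + 2n - 4)
(3n^2 + 2n - 4)^2 = 9n^4 + 12n^3 - 20n^2 - 16n + 16
Expand and combine: -27n^4 - 36n^3 + 69n^2 + 54n - 60


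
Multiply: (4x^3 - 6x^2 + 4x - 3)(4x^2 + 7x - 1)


Distribute each term of the first polynomial:
  (4x^3)(4x^2 + 7x - 1) = 16x^5 + 28x^4 - 4x^3
  (-6x^2)(4x^2 + 7x - 1) = -24x^4 - 42x^3 + 6x^2
  (4x)(4x^2 + 7x - 1) = 16x^3 + 28x^2 - 4x
  (-3)(4x^2 + 7x - 1) = -12x^2 - 21x + 3
Sum: 16x^5 + 4x^4 - 30x^3 + 22x^2 - 25x + 3


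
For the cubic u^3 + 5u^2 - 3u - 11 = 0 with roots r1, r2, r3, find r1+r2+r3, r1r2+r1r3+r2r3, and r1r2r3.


Monic cubic u^3+bu^2+cu+d=0: sum=-b, pairwise sum=c, product=-d.
b=5, c=-3, d=-11
r1+r2+r3 = -5
r1r2+r1r3+r2r3 = -3
r1r2r3 = 11


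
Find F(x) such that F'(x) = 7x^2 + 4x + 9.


Reverse power rule on each term:
  ∫ 7x^2 dx = (7/3)x^3
  ∫ 4x dx = 2x^2
  ∫ 9 dx = 9x
F(x) = (7/3)x^3 + 2x^2 + 9x + C


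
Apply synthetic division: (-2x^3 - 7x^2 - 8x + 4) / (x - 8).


Synthetic division with c = 8. Coefficients: -2, -7, -8, 4
Bring down -2.
  -2 * 8 = -16; -16 - 7 = -23
  -23 * 8 = -184; -184 - 8 = -192
  -192 * 8 = -1536; -1536 + 4 = -1532
Quotient: -2x^2 - 23x - 192, Remainder: -1532


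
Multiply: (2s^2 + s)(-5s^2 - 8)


Distribute each term of the first polynomial:
  (2s^2)(-5s^2 - 8) = -10s^4 - 16s^2
  (s)(-5s^2 - 8) = -5s^3 - 8s
Sum: -10s^4 - 5s^3 - 16s^2 - 8s


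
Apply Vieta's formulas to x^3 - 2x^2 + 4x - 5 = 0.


Monic cubic x^3+bx^2+cx+d=0: sum=-b, pairwise sum=c, product=-d.
b=-2, c=4, d=-5
r1+r2+r3 = 2
r1r2+r1r3+r2r3 = 4
r1r2r3 = 5


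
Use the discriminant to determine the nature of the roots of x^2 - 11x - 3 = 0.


D = b^2 - 4ac = (-11)^2 - 4(1)(-3) = 121 + 12 = 133
Since D > 0: two distinct irrational roots


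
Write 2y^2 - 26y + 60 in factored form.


Roots satisfy r1 + r2 = -b/a = 13 and r1*r2 = c/a = 30.
So r1 = 10, r2 = 3.
2y^2 - 26y + 60 = 2(y - r1)(y - r2) = 2(y - 10)(y - 3)


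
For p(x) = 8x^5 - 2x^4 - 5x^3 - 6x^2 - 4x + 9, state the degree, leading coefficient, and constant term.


Highest power of x is 5, with coefficient 8. Constant term is 9.
Degree = 5, leading coefficient = 8, constant term = 9


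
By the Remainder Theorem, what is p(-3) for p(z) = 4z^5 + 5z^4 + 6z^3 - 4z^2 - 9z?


By the Remainder Theorem, the remainder equals p(-3):
  4*(-3)^5 = -972
  5*(-3)^4 = 405
  6*(-3)^3 = -162
  -4*(-3)^2 = -36
  -9*(-3)^1 = 27
  constant: 0
Sum: -972 + 405 - 162 - 36 + 27 + 0 = -738


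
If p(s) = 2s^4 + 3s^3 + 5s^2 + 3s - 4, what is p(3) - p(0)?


p(3) = 293
p(0) = -4
p(3) - p(0) = 293 + 4 = 297


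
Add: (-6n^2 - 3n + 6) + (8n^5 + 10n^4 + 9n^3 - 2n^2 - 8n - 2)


Align terms by degree and add:
  -6n^2 - 3n + 6
+ 8n^5 + 10n^4 + 9n^3 - 2n^2 - 8n - 2
= 8n^5 + 10n^4 + 9n^3 - 8n^2 - 11n + 4


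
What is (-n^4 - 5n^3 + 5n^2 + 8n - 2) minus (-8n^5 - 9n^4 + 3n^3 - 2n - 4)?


Distribute the minus sign:
  (-n^4 - 5n^3 + 5n^2 + 8n - 2)
- (-8n^5 - 9n^4 + 3n^3 - 2n - 4)
Negate second polynomial: 8n^5 + 9n^4 - 3n^3 + 2n + 4
Add: 8n^5 + 8n^4 - 8n^3 + 5n^2 + 10n + 2


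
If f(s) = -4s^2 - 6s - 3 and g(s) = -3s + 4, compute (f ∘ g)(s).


Substitute g(s) into f:
f(g(s)) = -4*(-3s + 4)^2 + (-6)*(-3s + 4) + (-3)
(-3s + 4)^2 = 9s^2 - 24s + 16
Expand and combine: -36s^2 + 114s - 91


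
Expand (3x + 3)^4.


Expand (3x + 3)^4 by repeated multiplication:
  (3x + 3)^2 = 9x^2 + 18x + 9
  (3x + 3)^3 = 27x^3 + 81x^2 + 81x + 27
= 81x^4 + 324x^3 + 486x^2 + 324x + 81


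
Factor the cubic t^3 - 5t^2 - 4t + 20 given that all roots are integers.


Try integer roots (divisors of 20). t=2: p(2)=0.
Divide out (t - 2): quotient is t^2 - 3t - 10.
Factor the quadratic: (t + 2)(t - 5)
Result: (t - 2)(t + 2)(t - 5)


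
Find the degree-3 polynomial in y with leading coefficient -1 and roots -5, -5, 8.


p(y) = -(y + 5)(y + 5)(y - 8)
Expand: -y^3 - 2y^2 + 55y + 200


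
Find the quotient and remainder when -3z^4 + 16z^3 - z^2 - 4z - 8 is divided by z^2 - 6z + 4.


(-3z^4 + 16z^3 - z^2 - 4z - 8) / (z^2 - 6z + 4)
Step 1: -3z^2 * (z^2 - 6z + 4) = -3z^4 + 18z^3 - 12z^2; subtract.
Step 2: -2z * (z^2 - 6z + 4) = -2z^3 + 12z^2 - 8z; subtract.
Step 3: -1 * (z^2 - 6z + 4) = -z^2 + 6z - 4; subtract.
Quotient: -3z^2 - 2z - 1, Remainder: -2z - 4


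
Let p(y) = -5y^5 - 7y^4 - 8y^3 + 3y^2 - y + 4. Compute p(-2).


Using direct substitution:
  -5 * (-2)^5 = 160
  -7 * (-2)^4 = -112
  -8 * (-2)^3 = 64
  3 * (-2)^2 = 12
  -1 * (-2)^1 = 2
  constant: 4
Sum = 160 - 112 + 64 + 12 + 2 + 4 = 130


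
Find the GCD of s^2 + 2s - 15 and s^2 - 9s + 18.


Factor each:
  s^2 + 2s - 15 = (s - 3)(s + 5)
  s^2 - 9s + 18 = (s - 3)(s - 6)
Common monic factor: s - 3


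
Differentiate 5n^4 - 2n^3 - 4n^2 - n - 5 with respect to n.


Apply the power rule term by term:
  d/dn(5n^4) = 20n^3
  d/dn(-2n^3) = -6n^2
  d/dn(-4n^2) = -8n
  d/dn(-n) = -1
  d/dn(-5) = 0
p'(n) = 20n^3 - 6n^2 - 8n - 1


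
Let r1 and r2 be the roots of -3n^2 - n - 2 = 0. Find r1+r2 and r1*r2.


For an^2+bn+c=0: sum = -b/a, product = c/a.
a=-3, b=-1, c=-2
Sum = -(-1)/-3 = -1/3
Product = (-2)/-3 = 2/3


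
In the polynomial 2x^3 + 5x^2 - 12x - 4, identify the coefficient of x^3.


Read off the coefficient of x^3: 2


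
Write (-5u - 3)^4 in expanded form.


Expand (-5u - 3)^4 by repeated multiplication:
  (-5u - 3)^2 = 25u^2 + 30u + 9
  (-5u - 3)^3 = -125u^3 - 225u^2 - 135u - 27
= 625u^4 + 1500u^3 + 1350u^2 + 540u + 81


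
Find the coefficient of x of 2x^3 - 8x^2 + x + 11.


Read off the coefficient of x: 1


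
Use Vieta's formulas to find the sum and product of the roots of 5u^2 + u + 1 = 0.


For au^2+bu+c=0: sum = -b/a, product = c/a.
a=5, b=1, c=1
Sum = -(1)/5 = -1/5
Product = (1)/5 = 1/5


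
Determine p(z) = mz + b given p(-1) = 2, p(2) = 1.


p(z) = mz + b. Using p(-1)=2, p(2)=1:
m = (2 - 1)/(-1 - 2) = 1/-3 = -1/3
b = 2 - m*(-1) = 2 - 1/3 = 5/3
p(z) = -(1/3)z + (5/3)


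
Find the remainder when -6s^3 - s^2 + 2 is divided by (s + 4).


By the Remainder Theorem, the remainder equals p(-4):
  -6*(-4)^3 = 384
  -1*(-4)^2 = -16
  0*(-4)^1 = 0
  constant: 2
Sum: 384 - 16 + 0 + 2 = 370


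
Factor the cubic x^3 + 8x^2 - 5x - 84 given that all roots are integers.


Try integer roots (divisors of -84). x=3: p(3)=0.
Divide out (x - 3): quotient is x^2 + 11x + 28.
Factor the quadratic: (x + 7)(x + 4)
Result: (x - 3)(x + 7)(x + 4)


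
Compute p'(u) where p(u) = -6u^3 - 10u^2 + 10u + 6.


Apply the power rule term by term:
  d/du(-6u^3) = -18u^2
  d/du(-10u^2) = -20u
  d/du(10u) = 10
  d/du(6) = 0
p'(u) = -18u^2 - 20u + 10


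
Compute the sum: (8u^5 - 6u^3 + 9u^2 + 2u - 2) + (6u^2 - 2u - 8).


Align terms by degree and add:
  8u^5 - 6u^3 + 9u^2 + 2u - 2
+ 6u^2 - 2u - 8
= 8u^5 - 6u^3 + 15u^2 - 10


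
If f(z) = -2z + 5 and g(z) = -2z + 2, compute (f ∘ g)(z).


Substitute g(z) into f:
f(g(z)) = -2*(-2z + 2) + 5
Expand and combine: 4z + 1


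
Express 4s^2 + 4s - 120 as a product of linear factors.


Roots satisfy r1 + r2 = -b/a = -1 and r1*r2 = c/a = -30.
So r1 = 5, r2 = -6.
4s^2 + 4s - 120 = 4(s - r1)(s - r2) = 4(s - 5)(s + 6)


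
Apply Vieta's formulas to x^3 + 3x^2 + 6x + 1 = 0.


Monic cubic x^3+bx^2+cx+d=0: sum=-b, pairwise sum=c, product=-d.
b=3, c=6, d=1
r1+r2+r3 = -3
r1r2+r1r3+r2r3 = 6
r1r2r3 = -1


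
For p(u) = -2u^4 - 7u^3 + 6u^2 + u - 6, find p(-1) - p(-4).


p(-1) = 4
p(-4) = 22
p(-1) - p(-4) = 4 - 22 = -18


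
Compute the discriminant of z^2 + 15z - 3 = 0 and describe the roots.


D = b^2 - 4ac = (15)^2 - 4(1)(-3) = 225 + 12 = 237
Since D > 0: two distinct irrational roots


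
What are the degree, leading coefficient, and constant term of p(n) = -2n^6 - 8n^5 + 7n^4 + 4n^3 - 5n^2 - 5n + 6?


Highest power of n is 6, with coefficient -2. Constant term is 6.
Degree = 6, leading coefficient = -2, constant term = 6


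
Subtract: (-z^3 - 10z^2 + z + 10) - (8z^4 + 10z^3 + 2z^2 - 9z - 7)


Distribute the minus sign:
  (-z^3 - 10z^2 + z + 10)
- (8z^4 + 10z^3 + 2z^2 - 9z - 7)
Negate second polynomial: -8z^4 - 10z^3 - 2z^2 + 9z + 7
Add: -8z^4 - 11z^3 - 12z^2 + 10z + 17


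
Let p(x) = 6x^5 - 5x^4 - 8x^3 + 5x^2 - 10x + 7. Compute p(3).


Using direct substitution:
  6 * (3)^5 = 1458
  -5 * (3)^4 = -405
  -8 * (3)^3 = -216
  5 * (3)^2 = 45
  -10 * (3)^1 = -30
  constant: 7
Sum = 1458 - 405 - 216 + 45 - 30 + 7 = 859


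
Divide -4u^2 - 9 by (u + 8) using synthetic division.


Synthetic division with c = -8. Coefficients: -4, 0, -9
Bring down -4.
  -4 * -8 = 32; 32 + 0 = 32
  32 * -8 = -256; -256 - 9 = -265
Quotient: -4u + 32, Remainder: -265


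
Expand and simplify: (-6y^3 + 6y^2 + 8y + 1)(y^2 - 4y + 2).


Distribute each term of the first polynomial:
  (-6y^3)(y^2 - 4y + 2) = -6y^5 + 24y^4 - 12y^3
  (6y^2)(y^2 - 4y + 2) = 6y^4 - 24y^3 + 12y^2
  (8y)(y^2 - 4y + 2) = 8y^3 - 32y^2 + 16y
  (1)(y^2 - 4y + 2) = y^2 - 4y + 2
Sum: -6y^5 + 30y^4 - 28y^3 - 19y^2 + 12y + 2


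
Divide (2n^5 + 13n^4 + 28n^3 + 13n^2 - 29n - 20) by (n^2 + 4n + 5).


(2n^5 + 13n^4 + 28n^3 + 13n^2 - 29n - 20) / (n^2 + 4n + 5)
Step 1: 2n^3 * (n^2 + 4n + 5) = 2n^5 + 8n^4 + 10n^3; subtract.
Step 2: 5n^2 * (n^2 + 4n + 5) = 5n^4 + 20n^3 + 25n^2; subtract.
Step 3: -2n * (n^2 + 4n + 5) = -2n^3 - 8n^2 - 10n; subtract.
Step 4: -4 * (n^2 + 4n + 5) = -4n^2 - 16n - 20; subtract.
Quotient: 2n^3 + 5n^2 - 2n - 4, Remainder: -3n


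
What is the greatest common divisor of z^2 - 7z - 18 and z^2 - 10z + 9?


Factor each:
  z^2 - 7z - 18 = (z - 9)(z + 2)
  z^2 - 10z + 9 = (z - 9)(z - 1)
Common monic factor: z - 9


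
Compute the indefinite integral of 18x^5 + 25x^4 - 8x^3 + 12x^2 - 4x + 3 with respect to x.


Reverse power rule on each term:
  ∫ 18x^5 dx = 3x^6
  ∫ 25x^4 dx = 5x^5
  ∫ -8x^3 dx = -2x^4
  ∫ 12x^2 dx = 4x^3
  ∫ -4x dx = -2x^2
  ∫ 3 dx = 3x
F(x) = 3x^6 + 5x^5 - 2x^4 + 4x^3 - 2x^2 + 3x + C


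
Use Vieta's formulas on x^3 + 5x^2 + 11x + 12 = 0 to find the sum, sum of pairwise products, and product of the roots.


Monic cubic x^3+bx^2+cx+d=0: sum=-b, pairwise sum=c, product=-d.
b=5, c=11, d=12
r1+r2+r3 = -5
r1r2+r1r3+r2r3 = 11
r1r2r3 = -12


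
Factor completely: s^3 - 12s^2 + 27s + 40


Try integer roots (divisors of 40). s=8: p(8)=0.
Divide out (s - 8): quotient is s^2 - 4s - 5.
Factor the quadratic: (s + 1)(s - 5)
Result: (s - 8)(s + 1)(s - 5)


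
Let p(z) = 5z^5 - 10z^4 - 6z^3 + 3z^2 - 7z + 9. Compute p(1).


Using direct substitution:
  5 * (1)^5 = 5
  -10 * (1)^4 = -10
  -6 * (1)^3 = -6
  3 * (1)^2 = 3
  -7 * (1)^1 = -7
  constant: 9
Sum = 5 - 10 - 6 + 3 - 7 + 9 = -6


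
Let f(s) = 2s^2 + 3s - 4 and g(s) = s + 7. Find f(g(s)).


Substitute g(s) into f:
f(g(s)) = 2*(s + 7)^2 + 3*(s + 7) + (-4)
(s + 7)^2 = s^2 + 14s + 49
Expand and combine: 2s^2 + 31s + 115


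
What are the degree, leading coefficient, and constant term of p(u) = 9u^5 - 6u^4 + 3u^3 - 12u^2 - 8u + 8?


Highest power of u is 5, with coefficient 9. Constant term is 8.
Degree = 5, leading coefficient = 9, constant term = 8


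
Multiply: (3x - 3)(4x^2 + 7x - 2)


Distribute each term of the first polynomial:
  (3x)(4x^2 + 7x - 2) = 12x^3 + 21x^2 - 6x
  (-3)(4x^2 + 7x - 2) = -12x^2 - 21x + 6
Sum: 12x^3 + 9x^2 - 27x + 6


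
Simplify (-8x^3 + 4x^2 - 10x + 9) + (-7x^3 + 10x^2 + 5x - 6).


Align terms by degree and add:
  -8x^3 + 4x^2 - 10x + 9
  -7x^3 + 10x^2 + 5x - 6
= -15x^3 + 14x^2 - 5x + 3


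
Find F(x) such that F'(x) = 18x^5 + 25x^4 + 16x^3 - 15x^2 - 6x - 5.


Reverse power rule on each term:
  ∫ 18x^5 dx = 3x^6
  ∫ 25x^4 dx = 5x^5
  ∫ 16x^3 dx = 4x^4
  ∫ -15x^2 dx = -5x^3
  ∫ -6x dx = -3x^2
  ∫ -5 dx = -5x
F(x) = 3x^6 + 5x^5 + 4x^4 - 5x^3 - 3x^2 - 5x + C


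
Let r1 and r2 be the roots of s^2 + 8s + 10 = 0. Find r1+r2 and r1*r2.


For as^2+bs+c=0: sum = -b/a, product = c/a.
a=1, b=8, c=10
Sum = -(8)/1 = -8
Product = (10)/1 = 10


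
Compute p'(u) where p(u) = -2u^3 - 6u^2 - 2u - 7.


Apply the power rule term by term:
  d/du(-2u^3) = -6u^2
  d/du(-6u^2) = -12u
  d/du(-2u) = -2
  d/du(-7) = 0
p'(u) = -6u^2 - 12u - 2


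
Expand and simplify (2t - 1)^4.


Expand (2t - 1)^4 by repeated multiplication:
  (2t - 1)^2 = 4t^2 - 4t + 1
  (2t - 1)^3 = 8t^3 - 12t^2 + 6t - 1
= 16t^4 - 32t^3 + 24t^2 - 8t + 1


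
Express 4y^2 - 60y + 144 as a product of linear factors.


Roots satisfy r1 + r2 = -b/a = 15 and r1*r2 = c/a = 36.
So r1 = 3, r2 = 12.
4y^2 - 60y + 144 = 4(y - r1)(y - r2) = 4(y - 3)(y - 12)


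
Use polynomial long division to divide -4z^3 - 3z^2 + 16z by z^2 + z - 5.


(-4z^3 - 3z^2 + 16z) / (z^2 + z - 5)
Step 1: -4z * (z^2 + z - 5) = -4z^3 - 4z^2 + 20z; subtract.
Step 2: 1 * (z^2 + z - 5) = z^2 + z - 5; subtract.
Quotient: -4z + 1, Remainder: -5z + 5


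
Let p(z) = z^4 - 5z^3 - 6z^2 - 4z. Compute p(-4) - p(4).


p(-4) = 496
p(4) = -176
p(-4) - p(4) = 496 + 176 = 672


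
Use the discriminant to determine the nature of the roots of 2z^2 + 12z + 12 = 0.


D = b^2 - 4ac = (12)^2 - 4(2)(12) = 144 - 96 = 48
Since D > 0: two distinct irrational roots


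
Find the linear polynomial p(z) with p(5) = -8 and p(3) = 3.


p(z) = mz + b. Using p(5)=-8, p(3)=3:
m = (-8 - 3)/(5 - 3) = -11/2 = -11/2
b = -8 - m*(5) = -8 + 55/2 = 39/2
p(z) = -(11/2)z + (39/2)


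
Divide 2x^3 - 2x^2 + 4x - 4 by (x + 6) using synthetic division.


Synthetic division with c = -6. Coefficients: 2, -2, 4, -4
Bring down 2.
  2 * -6 = -12; -12 - 2 = -14
  -14 * -6 = 84; 84 + 4 = 88
  88 * -6 = -528; -528 - 4 = -532
Quotient: 2x^2 - 14x + 88, Remainder: -532


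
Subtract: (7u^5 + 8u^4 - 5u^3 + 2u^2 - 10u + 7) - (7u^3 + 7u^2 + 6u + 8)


Distribute the minus sign:
  (7u^5 + 8u^4 - 5u^3 + 2u^2 - 10u + 7)
- (7u^3 + 7u^2 + 6u + 8)
Negate second polynomial: -7u^3 - 7u^2 - 6u - 8
Add: 7u^5 + 8u^4 - 12u^3 - 5u^2 - 16u - 1


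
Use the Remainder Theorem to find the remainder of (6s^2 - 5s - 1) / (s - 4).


By the Remainder Theorem, the remainder equals p(4):
  6*(4)^2 = 96
  -5*(4)^1 = -20
  constant: -1
Sum: 96 - 20 - 1 = 75


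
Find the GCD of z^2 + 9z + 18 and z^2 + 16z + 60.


Factor each:
  z^2 + 9z + 18 = (z + 6)(z + 3)
  z^2 + 16z + 60 = (z + 6)(z + 10)
Common monic factor: z + 6


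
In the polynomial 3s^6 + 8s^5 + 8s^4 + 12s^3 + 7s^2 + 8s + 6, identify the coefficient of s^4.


Read off the coefficient of s^4: 8


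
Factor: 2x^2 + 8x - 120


Roots satisfy r1 + r2 = -b/a = -4 and r1*r2 = c/a = -60.
So r1 = 6, r2 = -10.
2x^2 + 8x - 120 = 2(x - r1)(x - r2) = 2(x - 6)(x + 10)


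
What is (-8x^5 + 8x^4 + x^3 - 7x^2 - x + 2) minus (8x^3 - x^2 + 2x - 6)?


Distribute the minus sign:
  (-8x^5 + 8x^4 + x^3 - 7x^2 - x + 2)
- (8x^3 - x^2 + 2x - 6)
Negate second polynomial: -8x^3 + x^2 - 2x + 6
Add: -8x^5 + 8x^4 - 7x^3 - 6x^2 - 3x + 8


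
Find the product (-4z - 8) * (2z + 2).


Distribute each term of the first polynomial:
  (-4z)(2z + 2) = -8z^2 - 8z
  (-8)(2z + 2) = -16z - 16
Sum: -8z^2 - 24z - 16


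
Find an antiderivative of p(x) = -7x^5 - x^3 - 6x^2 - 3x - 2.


Reverse power rule on each term:
  ∫ -7x^5 dx = -(7/6)x^6
  ∫ -x^3 dx = -(1/4)x^4
  ∫ -6x^2 dx = -2x^3
  ∫ -3x dx = -(3/2)x^2
  ∫ -2 dx = -2x
F(x) = -(7/6)x^6 - (1/4)x^4 - 2x^3 - (3/2)x^2 - 2x + C


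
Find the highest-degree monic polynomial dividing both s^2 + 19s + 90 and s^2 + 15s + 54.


Factor each:
  s^2 + 19s + 90 = (s + 9)(s + 10)
  s^2 + 15s + 54 = (s + 9)(s + 6)
Common monic factor: s + 9


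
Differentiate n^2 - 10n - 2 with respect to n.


Apply the power rule term by term:
  d/dn(n^2) = 2n
  d/dn(-10n) = -10
  d/dn(-2) = 0
p'(n) = 2n - 10


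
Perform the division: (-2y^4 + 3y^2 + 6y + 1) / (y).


(-2y^4 + 3y^2 + 6y + 1) / (y)
Step 1: -2y^3 * (y) = -2y^4; subtract.
Step 2: 0 * (y) = 0; subtract.
Step 3: 3y * (y) = 3y^2; subtract.
Step 4: 6 * (y) = 6y; subtract.
Quotient: -2y^3 + 3y + 6, Remainder: 1


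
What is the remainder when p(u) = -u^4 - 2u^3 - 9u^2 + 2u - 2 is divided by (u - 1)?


By the Remainder Theorem, the remainder equals p(1):
  -1*(1)^4 = -1
  -2*(1)^3 = -2
  -9*(1)^2 = -9
  2*(1)^1 = 2
  constant: -2
Sum: -1 - 2 - 9 + 2 - 2 = -12


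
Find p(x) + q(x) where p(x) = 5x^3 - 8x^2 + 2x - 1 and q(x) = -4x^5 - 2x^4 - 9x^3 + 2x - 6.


Align terms by degree and add:
  5x^3 - 8x^2 + 2x - 1
  -4x^5 - 2x^4 - 9x^3 + 2x - 6
= -4x^5 - 2x^4 - 4x^3 - 8x^2 + 4x - 7


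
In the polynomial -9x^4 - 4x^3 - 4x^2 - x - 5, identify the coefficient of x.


Read off the coefficient of x: -1


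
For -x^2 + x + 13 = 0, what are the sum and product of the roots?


For ax^2+bx+c=0: sum = -b/a, product = c/a.
a=-1, b=1, c=13
Sum = -(1)/-1 = 1
Product = (13)/-1 = -13


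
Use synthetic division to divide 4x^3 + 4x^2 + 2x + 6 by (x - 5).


Synthetic division with c = 5. Coefficients: 4, 4, 2, 6
Bring down 4.
  4 * 5 = 20; 20 + 4 = 24
  24 * 5 = 120; 120 + 2 = 122
  122 * 5 = 610; 610 + 6 = 616
Quotient: 4x^2 + 24x + 122, Remainder: 616


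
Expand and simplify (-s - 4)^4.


Expand (-s - 4)^4 by repeated multiplication:
  (-s - 4)^2 = s^2 + 8s + 16
  (-s - 4)^3 = -s^3 - 12s^2 - 48s - 64
= s^4 + 16s^3 + 96s^2 + 256s + 256


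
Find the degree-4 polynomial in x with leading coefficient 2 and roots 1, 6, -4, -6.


p(x) = 2(x - 1)(x - 6)(x + 4)(x + 6)
Expand: 2x^4 + 6x^3 - 80x^2 - 216x + 288


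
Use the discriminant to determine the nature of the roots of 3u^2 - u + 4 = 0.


D = b^2 - 4ac = (-1)^2 - 4(3)(4) = 1 - 48 = -47
Since D < 0: two complex conjugate roots (no real roots)


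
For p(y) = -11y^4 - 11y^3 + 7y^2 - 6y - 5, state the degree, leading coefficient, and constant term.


Highest power of y is 4, with coefficient -11. Constant term is -5.
Degree = 4, leading coefficient = -11, constant term = -5


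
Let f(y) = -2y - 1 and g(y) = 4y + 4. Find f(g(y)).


Substitute g(y) into f:
f(g(y)) = -2*(4y + 4) + (-1)
Expand and combine: -8y - 9


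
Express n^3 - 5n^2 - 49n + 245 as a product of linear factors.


Try integer roots (divisors of 245). n=5: p(5)=0.
Divide out (n - 5): quotient is n^2 - 49.
Factor the quadratic: (n - 7)(n + 7)
Result: (n - 5)(n - 7)(n + 7)


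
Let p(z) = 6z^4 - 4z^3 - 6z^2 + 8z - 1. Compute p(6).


Using direct substitution:
  6 * (6)^4 = 7776
  -4 * (6)^3 = -864
  -6 * (6)^2 = -216
  8 * (6)^1 = 48
  constant: -1
Sum = 7776 - 864 - 216 + 48 - 1 = 6743


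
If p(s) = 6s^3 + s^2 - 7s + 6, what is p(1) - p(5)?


p(1) = 6
p(5) = 746
p(1) - p(5) = 6 - 746 = -740


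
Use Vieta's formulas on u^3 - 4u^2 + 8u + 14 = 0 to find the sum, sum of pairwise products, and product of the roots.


Monic cubic u^3+bu^2+cu+d=0: sum=-b, pairwise sum=c, product=-d.
b=-4, c=8, d=14
r1+r2+r3 = 4
r1r2+r1r3+r2r3 = 8
r1r2r3 = -14


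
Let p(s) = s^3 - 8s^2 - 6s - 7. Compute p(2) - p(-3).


p(2) = -43
p(-3) = -88
p(2) - p(-3) = -43 + 88 = 45


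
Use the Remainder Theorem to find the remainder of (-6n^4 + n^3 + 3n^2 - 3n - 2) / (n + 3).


By the Remainder Theorem, the remainder equals p(-3):
  -6*(-3)^4 = -486
  1*(-3)^3 = -27
  3*(-3)^2 = 27
  -3*(-3)^1 = 9
  constant: -2
Sum: -486 - 27 + 27 + 9 - 2 = -479


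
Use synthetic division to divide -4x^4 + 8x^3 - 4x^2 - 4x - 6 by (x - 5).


Synthetic division with c = 5. Coefficients: -4, 8, -4, -4, -6
Bring down -4.
  -4 * 5 = -20; -20 + 8 = -12
  -12 * 5 = -60; -60 - 4 = -64
  -64 * 5 = -320; -320 - 4 = -324
  -324 * 5 = -1620; -1620 - 6 = -1626
Quotient: -4x^3 - 12x^2 - 64x - 324, Remainder: -1626


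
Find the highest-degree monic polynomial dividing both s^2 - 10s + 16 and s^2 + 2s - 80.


Factor each:
  s^2 - 10s + 16 = (s - 8)(s - 2)
  s^2 + 2s - 80 = (s - 8)(s + 10)
Common monic factor: s - 8


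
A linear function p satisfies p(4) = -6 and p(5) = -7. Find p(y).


p(y) = my + b. Using p(4)=-6, p(5)=-7:
m = (-6 + 7)/(4 - 5) = 1/-1 = -1
b = -6 - m*(4) = -6 + 4 = -2
p(y) = -y - 2


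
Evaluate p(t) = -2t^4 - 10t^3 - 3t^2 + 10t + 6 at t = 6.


Using direct substitution:
  -2 * (6)^4 = -2592
  -10 * (6)^3 = -2160
  -3 * (6)^2 = -108
  10 * (6)^1 = 60
  constant: 6
Sum = -2592 - 2160 - 108 + 60 + 6 = -4794


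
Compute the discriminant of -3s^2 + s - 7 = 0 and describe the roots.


D = b^2 - 4ac = (1)^2 - 4(-3)(-7) = 1 - 84 = -83
Since D < 0: two complex conjugate roots (no real roots)


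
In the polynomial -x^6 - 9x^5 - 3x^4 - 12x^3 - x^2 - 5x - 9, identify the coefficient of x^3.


Read off the coefficient of x^3: -12


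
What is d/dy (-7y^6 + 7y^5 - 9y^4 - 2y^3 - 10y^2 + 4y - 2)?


Apply the power rule term by term:
  d/dy(-7y^6) = -42y^5
  d/dy(7y^5) = 35y^4
  d/dy(-9y^4) = -36y^3
  d/dy(-2y^3) = -6y^2
  d/dy(-10y^2) = -20y
  d/dy(4y) = 4
  d/dy(-2) = 0
p'(y) = -42y^5 + 35y^4 - 36y^3 - 6y^2 - 20y + 4


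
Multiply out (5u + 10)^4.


Expand (5u + 10)^4 by repeated multiplication:
  (5u + 10)^2 = 25u^2 + 100u + 100
  (5u + 10)^3 = 125u^3 + 750u^2 + 1500u + 1000
= 625u^4 + 5000u^3 + 15000u^2 + 20000u + 10000


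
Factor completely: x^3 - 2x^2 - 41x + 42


Try integer roots (divisors of 42). x=7: p(7)=0.
Divide out (x - 7): quotient is x^2 + 5x - 6.
Factor the quadratic: (x - 1)(x + 6)
Result: (x - 7)(x - 1)(x + 6)


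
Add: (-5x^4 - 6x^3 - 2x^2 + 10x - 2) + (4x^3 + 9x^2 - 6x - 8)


Align terms by degree and add:
  -5x^4 - 6x^3 - 2x^2 + 10x - 2
+ 4x^3 + 9x^2 - 6x - 8
= -5x^4 - 2x^3 + 7x^2 + 4x - 10


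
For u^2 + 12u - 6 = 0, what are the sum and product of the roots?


For au^2+bu+c=0: sum = -b/a, product = c/a.
a=1, b=12, c=-6
Sum = -(12)/1 = -12
Product = (-6)/1 = -6


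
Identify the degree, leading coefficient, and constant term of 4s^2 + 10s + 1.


Highest power of s is 2, with coefficient 4. Constant term is 1.
Degree = 2, leading coefficient = 4, constant term = 1


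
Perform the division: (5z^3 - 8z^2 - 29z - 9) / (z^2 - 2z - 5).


(5z^3 - 8z^2 - 29z - 9) / (z^2 - 2z - 5)
Step 1: 5z * (z^2 - 2z - 5) = 5z^3 - 10z^2 - 25z; subtract.
Step 2: 2 * (z^2 - 2z - 5) = 2z^2 - 4z - 10; subtract.
Quotient: 5z + 2, Remainder: 1


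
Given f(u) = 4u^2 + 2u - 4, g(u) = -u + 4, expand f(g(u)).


Substitute g(u) into f:
f(g(u)) = 4*(-u + 4)^2 + 2*(-u + 4) + (-4)
(-u + 4)^2 = u^2 - 8u + 16
Expand and combine: 4u^2 - 34u + 68


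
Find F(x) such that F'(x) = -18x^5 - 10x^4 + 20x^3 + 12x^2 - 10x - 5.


Reverse power rule on each term:
  ∫ -18x^5 dx = -3x^6
  ∫ -10x^4 dx = -2x^5
  ∫ 20x^3 dx = 5x^4
  ∫ 12x^2 dx = 4x^3
  ∫ -10x dx = -5x^2
  ∫ -5 dx = -5x
F(x) = -3x^6 - 2x^5 + 5x^4 + 4x^3 - 5x^2 - 5x + C


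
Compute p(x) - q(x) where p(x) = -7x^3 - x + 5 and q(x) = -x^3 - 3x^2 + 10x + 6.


Distribute the minus sign:
  (-7x^3 - x + 5)
- (-x^3 - 3x^2 + 10x + 6)
Negate second polynomial: x^3 + 3x^2 - 10x - 6
Add: -6x^3 + 3x^2 - 11x - 1


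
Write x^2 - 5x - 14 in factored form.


Roots satisfy r1 + r2 = -b/a = 5 and r1*r2 = c/a = -14.
So r1 = 7, r2 = -2.
x^2 - 5x - 14 = (x - r1)(x - r2) = (x - 7)(x + 2)


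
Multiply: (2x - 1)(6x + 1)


Distribute each term of the first polynomial:
  (2x)(6x + 1) = 12x^2 + 2x
  (-1)(6x + 1) = -6x - 1
Sum: 12x^2 - 4x - 1


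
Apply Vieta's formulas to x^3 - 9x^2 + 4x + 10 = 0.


Monic cubic x^3+bx^2+cx+d=0: sum=-b, pairwise sum=c, product=-d.
b=-9, c=4, d=10
r1+r2+r3 = 9
r1r2+r1r3+r2r3 = 4
r1r2r3 = -10


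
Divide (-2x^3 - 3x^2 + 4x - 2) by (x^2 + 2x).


(-2x^3 - 3x^2 + 4x - 2) / (x^2 + 2x)
Step 1: -2x * (x^2 + 2x) = -2x^3 - 4x^2; subtract.
Step 2: 1 * (x^2 + 2x) = x^2 + 2x; subtract.
Quotient: -2x + 1, Remainder: 2x - 2


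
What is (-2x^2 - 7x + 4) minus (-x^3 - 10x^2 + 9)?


Distribute the minus sign:
  (-2x^2 - 7x + 4)
- (-x^3 - 10x^2 + 9)
Negate second polynomial: x^3 + 10x^2 - 9
Add: x^3 + 8x^2 - 7x - 5


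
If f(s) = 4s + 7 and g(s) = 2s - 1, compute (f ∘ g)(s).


Substitute g(s) into f:
f(g(s)) = 4*(2s - 1) + 7
Expand and combine: 8s + 3


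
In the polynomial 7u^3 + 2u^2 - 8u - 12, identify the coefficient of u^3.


Read off the coefficient of u^3: 7


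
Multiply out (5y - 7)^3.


Expand (5y - 7)^3 by repeated multiplication:
  (5y - 7)^2 = 25y^2 - 70y + 49
= 125y^3 - 525y^2 + 735y - 343


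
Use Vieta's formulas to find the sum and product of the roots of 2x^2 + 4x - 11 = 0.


For ax^2+bx+c=0: sum = -b/a, product = c/a.
a=2, b=4, c=-11
Sum = -(4)/2 = -2
Product = (-11)/2 = -11/2


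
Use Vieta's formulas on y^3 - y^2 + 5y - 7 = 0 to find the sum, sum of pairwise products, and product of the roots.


Monic cubic y^3+by^2+cy+d=0: sum=-b, pairwise sum=c, product=-d.
b=-1, c=5, d=-7
r1+r2+r3 = 1
r1r2+r1r3+r2r3 = 5
r1r2r3 = 7


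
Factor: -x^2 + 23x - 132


Roots satisfy r1 + r2 = -b/a = 23 and r1*r2 = c/a = 132.
So r1 = 12, r2 = 11.
-x^2 + 23x - 132 = -(x - r1)(x - r2) = -(x - 12)(x - 11)


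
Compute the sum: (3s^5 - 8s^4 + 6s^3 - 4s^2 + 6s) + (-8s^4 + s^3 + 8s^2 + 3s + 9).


Align terms by degree and add:
  3s^5 - 8s^4 + 6s^3 - 4s^2 + 6s
  -8s^4 + s^3 + 8s^2 + 3s + 9
= 3s^5 - 16s^4 + 7s^3 + 4s^2 + 9s + 9


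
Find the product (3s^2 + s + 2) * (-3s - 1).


Distribute each term of the first polynomial:
  (3s^2)(-3s - 1) = -9s^3 - 3s^2
  (s)(-3s - 1) = -3s^2 - s
  (2)(-3s - 1) = -6s - 2
Sum: -9s^3 - 6s^2 - 7s - 2


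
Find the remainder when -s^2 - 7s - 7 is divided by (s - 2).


By the Remainder Theorem, the remainder equals p(2):
  -1*(2)^2 = -4
  -7*(2)^1 = -14
  constant: -7
Sum: -4 - 14 - 7 = -25


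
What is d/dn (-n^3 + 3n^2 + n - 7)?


Apply the power rule term by term:
  d/dn(-n^3) = -3n^2
  d/dn(3n^2) = 6n
  d/dn(n) = 1
  d/dn(-7) = 0
p'(n) = -3n^2 + 6n + 1


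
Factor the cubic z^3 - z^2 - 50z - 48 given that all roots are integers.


Try integer roots (divisors of -48). z=8: p(8)=0.
Divide out (z - 8): quotient is z^2 + 7z + 6.
Factor the quadratic: (z + 6)(z + 1)
Result: (z - 8)(z + 6)(z + 1)


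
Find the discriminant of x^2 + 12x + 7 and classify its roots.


D = b^2 - 4ac = (12)^2 - 4(1)(7) = 144 - 28 = 116
Since D > 0: two distinct irrational roots


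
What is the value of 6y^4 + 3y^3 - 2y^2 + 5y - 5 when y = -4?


Using direct substitution:
  6 * (-4)^4 = 1536
  3 * (-4)^3 = -192
  -2 * (-4)^2 = -32
  5 * (-4)^1 = -20
  constant: -5
Sum = 1536 - 192 - 32 - 20 - 5 = 1287


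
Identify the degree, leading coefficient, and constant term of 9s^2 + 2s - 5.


Highest power of s is 2, with coefficient 9. Constant term is -5.
Degree = 2, leading coefficient = 9, constant term = -5


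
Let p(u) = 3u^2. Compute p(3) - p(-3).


p(3) = 27
p(-3) = 27
p(3) - p(-3) = 27 - 27 = 0


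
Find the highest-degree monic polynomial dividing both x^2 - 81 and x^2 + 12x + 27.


Factor each:
  x^2 - 81 = (x + 9)(x - 9)
  x^2 + 12x + 27 = (x + 9)(x + 3)
Common monic factor: x + 9


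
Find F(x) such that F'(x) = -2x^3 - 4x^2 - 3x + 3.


Reverse power rule on each term:
  ∫ -2x^3 dx = -(1/2)x^4
  ∫ -4x^2 dx = -(4/3)x^3
  ∫ -3x dx = -(3/2)x^2
  ∫ 3 dx = 3x
F(x) = -(1/2)x^4 - (4/3)x^3 - (3/2)x^2 + 3x + C


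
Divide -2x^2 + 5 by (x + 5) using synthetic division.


Synthetic division with c = -5. Coefficients: -2, 0, 5
Bring down -2.
  -2 * -5 = 10; 10 + 0 = 10
  10 * -5 = -50; -50 + 5 = -45
Quotient: -2x + 10, Remainder: -45


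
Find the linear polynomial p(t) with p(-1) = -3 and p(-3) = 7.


p(t) = mt + b. Using p(-1)=-3, p(-3)=7:
m = (-3 - 7)/(-1 + 3) = -10/2 = -5
b = -3 - m*(-1) = -3 - 5 = -8
p(t) = -5t - 8


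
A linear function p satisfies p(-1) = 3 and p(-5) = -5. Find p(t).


p(t) = mt + b. Using p(-1)=3, p(-5)=-5:
m = (3 + 5)/(-1 + 5) = 8/4 = 2
b = 3 - m*(-1) = 3 + 2 = 5
p(t) = 2t + 5


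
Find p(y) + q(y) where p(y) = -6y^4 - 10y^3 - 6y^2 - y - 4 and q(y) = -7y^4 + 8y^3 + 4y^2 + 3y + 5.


Align terms by degree and add:
  -6y^4 - 10y^3 - 6y^2 - y - 4
  -7y^4 + 8y^3 + 4y^2 + 3y + 5
= -13y^4 - 2y^3 - 2y^2 + 2y + 1


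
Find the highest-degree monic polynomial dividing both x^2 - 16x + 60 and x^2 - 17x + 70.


Factor each:
  x^2 - 16x + 60 = (x - 10)(x - 6)
  x^2 - 17x + 70 = (x - 10)(x - 7)
Common monic factor: x - 10


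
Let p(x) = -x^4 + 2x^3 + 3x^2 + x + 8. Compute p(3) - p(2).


p(3) = 11
p(2) = 22
p(3) - p(2) = 11 - 22 = -11


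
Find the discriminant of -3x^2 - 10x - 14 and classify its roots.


D = b^2 - 4ac = (-10)^2 - 4(-3)(-14) = 100 - 168 = -68
Since D < 0: two complex conjugate roots (no real roots)


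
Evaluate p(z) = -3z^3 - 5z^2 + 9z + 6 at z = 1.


Using direct substitution:
  -3 * (1)^3 = -3
  -5 * (1)^2 = -5
  9 * (1)^1 = 9
  constant: 6
Sum = -3 - 5 + 9 + 6 = 7


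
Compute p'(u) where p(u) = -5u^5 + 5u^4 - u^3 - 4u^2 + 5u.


Apply the power rule term by term:
  d/du(-5u^5) = -25u^4
  d/du(5u^4) = 20u^3
  d/du(-u^3) = -3u^2
  d/du(-4u^2) = -8u
  d/du(5u) = 5
p'(u) = -25u^4 + 20u^3 - 3u^2 - 8u + 5


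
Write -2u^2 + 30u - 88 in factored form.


Roots satisfy r1 + r2 = -b/a = 15 and r1*r2 = c/a = 44.
So r1 = 11, r2 = 4.
-2u^2 + 30u - 88 = -2(u - r1)(u - r2) = -2(u - 11)(u - 4)


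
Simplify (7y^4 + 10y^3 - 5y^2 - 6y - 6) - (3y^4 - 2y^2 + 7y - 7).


Distribute the minus sign:
  (7y^4 + 10y^3 - 5y^2 - 6y - 6)
- (3y^4 - 2y^2 + 7y - 7)
Negate second polynomial: -3y^4 + 2y^2 - 7y + 7
Add: 4y^4 + 10y^3 - 3y^2 - 13y + 1


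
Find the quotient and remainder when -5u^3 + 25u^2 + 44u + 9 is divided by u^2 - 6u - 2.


(-5u^3 + 25u^2 + 44u + 9) / (u^2 - 6u - 2)
Step 1: -5u * (u^2 - 6u - 2) = -5u^3 + 30u^2 + 10u; subtract.
Step 2: -5 * (u^2 - 6u - 2) = -5u^2 + 30u + 10; subtract.
Quotient: -5u - 5, Remainder: 4u - 1


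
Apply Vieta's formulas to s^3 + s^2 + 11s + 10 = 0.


Monic cubic s^3+bs^2+cs+d=0: sum=-b, pairwise sum=c, product=-d.
b=1, c=11, d=10
r1+r2+r3 = -1
r1r2+r1r3+r2r3 = 11
r1r2r3 = -10
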